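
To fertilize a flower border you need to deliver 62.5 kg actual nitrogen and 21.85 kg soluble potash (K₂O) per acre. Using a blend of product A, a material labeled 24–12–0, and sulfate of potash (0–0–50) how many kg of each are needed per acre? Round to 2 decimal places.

Let a = kg of product A, b = kg of sulfate of potash (per acre).
N: 0.24·a + 0·b = 62.5
K₂O: 0·a + 0.5·b = 21.85
Solving simultaneously: a = 260.417, b = 43.7.

260.42 kg product A, 43.70 kg sulfate of potash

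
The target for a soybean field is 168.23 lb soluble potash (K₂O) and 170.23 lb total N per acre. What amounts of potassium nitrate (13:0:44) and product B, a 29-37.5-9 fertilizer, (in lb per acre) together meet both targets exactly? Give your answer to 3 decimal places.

Let a = lb of potassium nitrate, b = lb of product B (per acre).
K₂O: 0.44·a + 0.09·b = 168.23
N: 0.13·a + 0.29·b = 170.23
Eliminate a: (row1) − 0.44/0.13·(row2) → -0.891538·b = -407.933, so b = 457.5608.
Back-substitute: a = (168.23 − 0.09·457.5608) / 0.44 = 288.7489.

288.749 lb potassium nitrate, 457.561 lb product B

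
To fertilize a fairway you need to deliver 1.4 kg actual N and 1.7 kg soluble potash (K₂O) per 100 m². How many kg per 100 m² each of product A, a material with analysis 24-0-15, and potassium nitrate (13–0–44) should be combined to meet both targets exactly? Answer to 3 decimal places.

Let a = kg of product A, b = kg of potassium nitrate (per 100 m²).
N: 0.24·a + 0.13·b = 1.4
K₂O: 0.15·a + 0.44·b = 1.7
Solving simultaneously: a = 4.58769, b = 2.29965.

4.588 kg product A, 2.300 kg potassium nitrate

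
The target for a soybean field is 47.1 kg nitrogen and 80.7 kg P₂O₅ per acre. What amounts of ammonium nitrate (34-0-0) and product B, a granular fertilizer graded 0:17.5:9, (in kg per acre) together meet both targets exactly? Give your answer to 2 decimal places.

138.53 kg ammonium nitrate, 461.14 kg product B

Per-acre balance (a = ammonium nitrate, b = product B):
N: 0.34·a + 0·b = 47.1
P₂O₅: 0·a + 0.175·b = 80.7
Solving simultaneously: a = 138.529, b = 461.143.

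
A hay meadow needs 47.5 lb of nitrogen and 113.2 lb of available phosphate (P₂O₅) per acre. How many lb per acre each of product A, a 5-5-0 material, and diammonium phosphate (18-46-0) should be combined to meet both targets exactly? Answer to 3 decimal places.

105.286 lb product A, 234.643 lb diammonium phosphate

With a, b = lb per acre of product A and diammonium phosphate:
N: 0.05·a + 0.18·b = 47.5
P₂O₅: 0.05·a + 0.46·b = 113.2
Eliminate b: (row1) − 0.18/0.46·(row2) → 0.0304348·a = 3.20435, so a = 105.2857.
Then b = (113.2 − 0.05·105.2857) / 0.46 = 234.6429.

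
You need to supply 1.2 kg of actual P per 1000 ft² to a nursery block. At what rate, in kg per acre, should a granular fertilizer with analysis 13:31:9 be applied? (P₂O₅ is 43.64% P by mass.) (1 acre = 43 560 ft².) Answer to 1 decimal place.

As P₂O₅: 1.2 / 0.4364 = 2.74977 kg per 1000 ft².
Product per 1000 ft² = 2.74977 / 31% = 8.87023 kg.
Convert to per acre: 8.87023 × 43.56 = 386.387 kg.

386.4 kg of product per acre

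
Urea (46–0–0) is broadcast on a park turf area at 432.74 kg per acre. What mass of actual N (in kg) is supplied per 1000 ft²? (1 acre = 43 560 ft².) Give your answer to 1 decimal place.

nitrogen per acre = 432.74 × 46% = 199.06 kg.
Convert to per 1000 ft²: 199.06 × 0.0229568 = 4.5698 kg.

4.6 kg N per thousand sq ft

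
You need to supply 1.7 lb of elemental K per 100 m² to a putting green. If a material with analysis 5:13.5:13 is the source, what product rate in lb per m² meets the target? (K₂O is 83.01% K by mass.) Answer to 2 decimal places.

0.16 lb of product per sq m

As K₂O: 1.7 / 0.8301 = 2.04795 lb per 100 m².
Product per 100 m² = 2.04795 / 13% = 15.7534 lb.
Convert to per m²: 15.7534 × 0.01 = 0.157534 lb.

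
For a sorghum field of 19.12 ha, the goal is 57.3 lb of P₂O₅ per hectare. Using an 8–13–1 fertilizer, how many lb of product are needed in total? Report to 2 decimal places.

Product per hectare = 57.3 / 13% = 440.769 lb.
Total product = 440.769 × 19.12 = 8427.508 lb.

8427.51 lb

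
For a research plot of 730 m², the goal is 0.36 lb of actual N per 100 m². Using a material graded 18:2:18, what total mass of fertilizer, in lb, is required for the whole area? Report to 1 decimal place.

14.6 lb

Product per 100 m² = 0.36 / 18% = 2 lb.
Total product = 2 × 730 / 100 = 14.6 lb.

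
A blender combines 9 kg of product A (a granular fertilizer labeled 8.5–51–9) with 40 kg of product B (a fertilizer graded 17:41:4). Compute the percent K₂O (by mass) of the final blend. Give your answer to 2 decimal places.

Total mass = 9 + 40 = 49 kg.
K₂O mass = 9%×9 + 4%×40 = 2.41 kg.
% K₂O = 2.41 / 49 = 4.91837%.

4.92% K₂O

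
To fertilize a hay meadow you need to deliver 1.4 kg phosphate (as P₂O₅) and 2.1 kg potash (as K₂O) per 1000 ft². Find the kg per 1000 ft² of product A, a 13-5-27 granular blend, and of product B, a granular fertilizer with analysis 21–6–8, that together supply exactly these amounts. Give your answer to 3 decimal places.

1.148 kg product A, 22.377 kg product B

Let a = kg of product A, b = kg of product B (per 1000 ft²).
P₂O₅: 0.05·a + 0.06·b = 1.4
K₂O: 0.27·a + 0.08·b = 2.1
Eliminate a: (row1) − 0.05/0.27·(row2) → 0.0451852·b = 1.01111, so b = 22.37705.
Back-substitute: a = (1.4 − 0.06·22.37705) / 0.05 = 1.14754.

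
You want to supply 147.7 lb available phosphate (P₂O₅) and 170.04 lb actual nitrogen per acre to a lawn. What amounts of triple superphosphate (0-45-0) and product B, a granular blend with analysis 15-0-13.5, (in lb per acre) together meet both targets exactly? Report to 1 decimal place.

With a, b = lb per acre of triple superphosphate and product B:
P₂O₅: 0.45·a + 0·b = 147.7
N: 0·a + 0.15·b = 170.04
Solving simultaneously: a = 328.222, b = 1133.6.

328.2 lb triple superphosphate, 1133.6 lb product B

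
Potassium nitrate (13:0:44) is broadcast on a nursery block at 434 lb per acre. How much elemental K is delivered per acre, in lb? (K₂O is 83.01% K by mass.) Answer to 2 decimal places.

K₂O per acre = 434 × 44% = 190.96 lb.
Elemental K = 190.96 × 0.8301 = 158.516 lb per acre.

158.52 lb K per acre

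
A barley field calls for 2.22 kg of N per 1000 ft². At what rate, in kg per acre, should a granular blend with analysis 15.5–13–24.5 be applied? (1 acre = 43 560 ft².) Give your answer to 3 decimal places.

Product per 1000 ft² = 2.22 / 15.5% = 14.3226 kg.
Convert to per acre: 14.3226 × 43.56 = 623.8916 kg.

623.892 kg of product per acre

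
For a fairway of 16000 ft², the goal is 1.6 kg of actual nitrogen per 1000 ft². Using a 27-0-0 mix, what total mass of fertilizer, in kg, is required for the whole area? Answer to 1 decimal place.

Product per 1000 ft² = 1.6 / 27% = 5.92593 kg.
Total product = 5.92593 × 16000 / 1000 = 94.8148 kg.

94.8 kg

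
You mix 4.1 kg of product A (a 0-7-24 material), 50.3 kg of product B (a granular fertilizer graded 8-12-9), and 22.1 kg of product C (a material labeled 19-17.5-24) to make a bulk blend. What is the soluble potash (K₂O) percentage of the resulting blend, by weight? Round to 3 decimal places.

14.137% K₂O

Total mass = 4.1 + 50.3 + 22.1 = 76.5 kg.
K₂O mass = 24%×4.1 + 9%×50.3 + 24%×22.1 = 10.815 kg.
% K₂O = 10.815 / 76.5 = 14.1373%.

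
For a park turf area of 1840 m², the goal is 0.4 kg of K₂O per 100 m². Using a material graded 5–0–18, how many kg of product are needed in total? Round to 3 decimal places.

Product per 100 m² = 0.4 / 18% = 2.22222 kg.
Total product = 2.22222 × 1840 / 100 = 40.8889 kg.

40.889 kg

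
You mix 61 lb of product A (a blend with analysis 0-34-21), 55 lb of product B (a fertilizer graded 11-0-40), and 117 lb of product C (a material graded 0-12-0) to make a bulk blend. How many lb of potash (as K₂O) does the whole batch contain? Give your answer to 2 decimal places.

34.81 lb K₂O

K₂O mass = 21%×61 + 40%×55 + 0%×117 = 34.81 lb.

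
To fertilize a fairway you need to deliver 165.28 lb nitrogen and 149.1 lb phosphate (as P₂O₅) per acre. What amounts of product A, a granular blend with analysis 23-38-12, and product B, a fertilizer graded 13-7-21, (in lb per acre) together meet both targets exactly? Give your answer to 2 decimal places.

234.64 lb product A, 856.26 lb product B

With a, b = lb per acre of product A and product B:
N: 0.23·a + 0.13·b = 165.28
P₂O₅: 0.38·a + 0.07·b = 149.1
Solving simultaneously: a = 234.637, b = 856.258.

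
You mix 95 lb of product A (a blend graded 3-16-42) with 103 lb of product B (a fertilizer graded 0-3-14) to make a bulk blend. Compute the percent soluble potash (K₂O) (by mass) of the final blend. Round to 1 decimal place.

Total mass = 95 + 103 = 198 lb.
K₂O mass = 42%×95 + 14%×103 = 54.32 lb.
% K₂O = 54.32 / 198 = 27.4343%.

27.4% K₂O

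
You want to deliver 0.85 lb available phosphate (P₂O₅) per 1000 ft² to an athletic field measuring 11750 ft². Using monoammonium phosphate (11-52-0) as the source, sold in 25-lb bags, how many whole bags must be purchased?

1 bags

Product per 1000 ft² = 0.85 / 52% = 1.63462 lb.
Total product = 1.63462 × 11750 / 1000 = 19.2067 lb.
Bags = ⌈19.2067 / 25⌉ = 1.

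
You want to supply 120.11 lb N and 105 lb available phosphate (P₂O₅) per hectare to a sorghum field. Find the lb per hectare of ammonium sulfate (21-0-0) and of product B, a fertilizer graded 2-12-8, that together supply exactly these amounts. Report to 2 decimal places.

488.62 lb ammonium sulfate, 875.00 lb product B

With a, b = lb per hectare of ammonium sulfate and product B:
N: 0.21·a + 0.02·b = 120.11
P₂O₅: 0·a + 0.12·b = 105
Solving simultaneously: a = 488.619, b = 875.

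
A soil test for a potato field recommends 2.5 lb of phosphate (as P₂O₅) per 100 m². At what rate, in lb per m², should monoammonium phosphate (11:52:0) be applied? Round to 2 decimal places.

0.05 lb of product per sq m

Product per 100 m² = 2.5 / 52% = 4.80769 lb.
Convert to per m²: 4.80769 × 0.01 = 0.0480769 lb.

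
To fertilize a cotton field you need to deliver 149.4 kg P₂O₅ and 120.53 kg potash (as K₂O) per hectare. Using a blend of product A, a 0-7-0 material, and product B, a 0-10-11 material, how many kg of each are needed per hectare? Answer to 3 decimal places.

568.961 kg product A, 1095.727 kg product B

With a, b = kg per hectare of product A and product B:
P₂O₅: 0.07·a + 0.1·b = 149.4
K₂O: 0·a + 0.11·b = 120.53
Solving simultaneously: a = 568.96104, b = 1095.7273.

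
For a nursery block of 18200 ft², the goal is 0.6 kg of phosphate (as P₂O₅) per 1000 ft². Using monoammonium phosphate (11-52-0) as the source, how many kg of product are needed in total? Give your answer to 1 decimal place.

21.0 kg

Product per 1000 ft² = 0.6 / 52% = 1.15385 kg.
Total product = 1.15385 × 18200 / 1000 = 21 kg.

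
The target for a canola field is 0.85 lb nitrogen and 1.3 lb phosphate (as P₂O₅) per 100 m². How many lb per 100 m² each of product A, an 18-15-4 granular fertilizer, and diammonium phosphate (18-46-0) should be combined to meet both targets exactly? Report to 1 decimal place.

Let a = lb of product A, b = lb of diammonium phosphate (per 100 m²).
N: 0.18·a + 0.18·b = 0.85
P₂O₅: 0.15·a + 0.46·b = 1.3
From row1: a = (0.85 − 0.18·b) / 0.18.
Into row2: 0.15·(0.85 − 0.18·b)/0.18 + 0.46·b = 1.3 → b = 1.9086, a = 2.81362.

2.8 lb product A, 1.9 lb diammonium phosphate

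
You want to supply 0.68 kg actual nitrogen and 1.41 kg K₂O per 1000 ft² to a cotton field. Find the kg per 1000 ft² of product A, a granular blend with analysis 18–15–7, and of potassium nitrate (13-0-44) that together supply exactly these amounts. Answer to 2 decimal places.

Let a = kg of product A, b = kg of potassium nitrate (per 1000 ft²).
N: 0.18·a + 0.13·b = 0.68
K₂O: 0.07·a + 0.44·b = 1.41
Solving simultaneously: a = 1.65335, b = 2.94151.

1.65 kg product A, 2.94 kg potassium nitrate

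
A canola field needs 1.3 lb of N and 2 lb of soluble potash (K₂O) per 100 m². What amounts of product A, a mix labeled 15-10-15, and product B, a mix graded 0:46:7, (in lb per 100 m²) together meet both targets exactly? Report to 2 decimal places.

Let a = lb of product A, b = lb of product B (per 100 m²).
N: 0.15·a + 0·b = 1.3
K₂O: 0.15·a + 0.07·b = 2
Eliminate a: (row1) − 0.15/0.15·(row2) → -0.07·b = -0.7, so b = 10.
Back-substitute: a = (1.3 − 0·10) / 0.15 = 8.66667.

8.67 lb product A, 10.00 lb product B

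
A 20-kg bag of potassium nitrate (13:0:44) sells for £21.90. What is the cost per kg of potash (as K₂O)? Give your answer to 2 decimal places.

K₂O in bag = 20 × 44% = 8.8 kg.
Cost per kg K₂O = £21.90 / 8.8 = £2.4886.

£2.49 per kg K₂O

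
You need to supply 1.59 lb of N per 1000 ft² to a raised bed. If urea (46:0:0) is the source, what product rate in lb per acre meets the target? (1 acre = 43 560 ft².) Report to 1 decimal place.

Product per 1000 ft² = 1.59 / 46% = 3.45652 lb.
Convert to per acre: 3.45652 × 43.56 = 150.566 lb.

150.6 lb of product per acre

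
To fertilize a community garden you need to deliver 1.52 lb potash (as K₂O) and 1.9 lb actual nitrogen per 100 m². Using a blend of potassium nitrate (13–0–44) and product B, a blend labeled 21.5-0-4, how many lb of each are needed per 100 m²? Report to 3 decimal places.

Let a = lb of potassium nitrate, b = lb of product B (per 100 m²).
K₂O: 0.44·a + 0.04·b = 1.52
N: 0.13·a + 0.215·b = 1.9
Eliminate a: (row1) − 0.44/0.13·(row2) → -0.687692·b = -4.91077, so b = 7.14094.
Back-substitute: a = (1.52 − 0.04·7.14094) / 0.44 = 2.80537.

2.805 lb potassium nitrate, 7.141 lb product B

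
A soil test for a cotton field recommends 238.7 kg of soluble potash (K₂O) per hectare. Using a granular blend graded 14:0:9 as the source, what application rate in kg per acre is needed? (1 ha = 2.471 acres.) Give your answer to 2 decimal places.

Product per hectare = 238.7 / 9% = 2652.22 kg.
Convert to per acre: 2652.22 × 0.404694 = 1073.3396 kg.

1073.34 kg of product per acre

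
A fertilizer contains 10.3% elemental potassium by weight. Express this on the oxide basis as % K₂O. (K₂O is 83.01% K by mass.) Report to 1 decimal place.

%K₂O = 10.3 / 0.8301 = 12.4081%.

12.4% K₂O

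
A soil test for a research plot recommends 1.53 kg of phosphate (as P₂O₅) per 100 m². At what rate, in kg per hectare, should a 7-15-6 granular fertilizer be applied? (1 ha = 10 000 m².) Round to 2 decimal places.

Product per 100 m² = 1.53 / 15% = 10.2 kg.
Convert to per hectare: 10.2 × 100 = 1020 kg.

1020.00 kg of product per hectare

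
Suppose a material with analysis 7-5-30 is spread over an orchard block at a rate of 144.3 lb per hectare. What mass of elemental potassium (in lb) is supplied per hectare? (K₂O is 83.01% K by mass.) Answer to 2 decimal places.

35.94 lb K per hectare

K₂O per hectare = 144.3 × 30% = 43.29 lb.
Elemental K = 43.29 × 0.8301 = 35.935 lb per hectare.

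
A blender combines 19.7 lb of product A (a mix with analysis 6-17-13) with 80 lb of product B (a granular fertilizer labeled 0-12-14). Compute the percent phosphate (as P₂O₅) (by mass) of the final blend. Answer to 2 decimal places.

Total mass = 19.7 + 80 = 99.7 lb.
P₂O₅ mass = 17%×19.7 + 12%×80 = 12.949 lb.
% P₂O₅ = 12.949 / 99.7 = 12.988%.

12.99% P₂O₅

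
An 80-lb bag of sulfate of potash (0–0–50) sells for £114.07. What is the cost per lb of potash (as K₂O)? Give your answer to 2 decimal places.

£2.85 per lb K₂O

K₂O in bag = 80 × 50% = 40 lb.
Cost per lb K₂O = £114.07 / 40 = £2.8518.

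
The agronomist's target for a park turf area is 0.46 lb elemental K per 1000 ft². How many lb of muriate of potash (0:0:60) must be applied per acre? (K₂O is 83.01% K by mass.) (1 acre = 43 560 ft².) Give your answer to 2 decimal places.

40.23 lb of product per acre

As K₂O: 0.46 / 0.8301 = 0.55415 lb per 1000 ft².
Product per 1000 ft² = 0.55415 / 60% = 0.923584 lb.
Convert to per acre: 0.923584 × 43.56 = 40.2313 lb.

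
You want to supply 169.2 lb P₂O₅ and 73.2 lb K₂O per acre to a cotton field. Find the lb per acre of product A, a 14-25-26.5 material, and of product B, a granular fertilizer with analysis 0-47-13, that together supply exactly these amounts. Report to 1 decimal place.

Per-acre balance (a = product A, b = product B):
P₂O₅: 0.25·a + 0.47·b = 169.2
K₂O: 0.265·a + 0.13·b = 73.2
Solving simultaneously: a = 134.796, b = 288.2998.

134.8 lb product A, 288.3 lb product B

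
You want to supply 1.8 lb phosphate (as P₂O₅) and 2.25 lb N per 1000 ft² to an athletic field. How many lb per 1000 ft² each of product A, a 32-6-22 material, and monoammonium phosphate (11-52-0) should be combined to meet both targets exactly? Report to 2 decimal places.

With a, b = lb per 1000 ft² of product A and monoammonium phosphate:
P₂O₅: 0.06·a + 0.52·b = 1.8
N: 0.32·a + 0.11·b = 2.25
Eliminate a: (row1) − 0.06/0.32·(row2) → 0.499375·b = 1.37813, so b = 2.7597.
Back-substitute: a = (1.8 − 0.52·2.7597) / 0.06 = 6.0826.

6.08 lb product A, 2.76 lb monoammonium phosphate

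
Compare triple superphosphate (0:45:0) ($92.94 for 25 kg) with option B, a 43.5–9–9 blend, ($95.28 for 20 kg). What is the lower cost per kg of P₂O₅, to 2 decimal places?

$8.26 per kg P₂O₅ (triple superphosphate)

triple superphosphate: P₂O₅ per bag = 25 × 45% = 11.25 kg; cost = 92.94 / 11.25 = $8.2613/kg P₂O₅.
option B: P₂O₅ per bag = 20 × 9% = 1.8 kg; cost = 95.28 / 1.8 = $52.9333/kg P₂O₅.
triple superphosphate is cheaper.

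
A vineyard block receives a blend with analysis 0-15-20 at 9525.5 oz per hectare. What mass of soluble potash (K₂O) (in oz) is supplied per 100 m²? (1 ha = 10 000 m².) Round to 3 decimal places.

19.051 oz K₂O per hundred sq m

K₂O per hectare = 9525.5 × 20% = 1905.1 oz.
Convert to per 100 m²: 1905.1 × 0.01 = 19.051 oz.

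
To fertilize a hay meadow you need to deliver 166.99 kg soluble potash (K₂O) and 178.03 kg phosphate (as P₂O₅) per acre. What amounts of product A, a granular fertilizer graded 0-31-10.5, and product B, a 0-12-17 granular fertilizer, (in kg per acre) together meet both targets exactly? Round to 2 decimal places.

255.02 kg product A, 824.78 kg product B

Let a = kg of product A, b = kg of product B (per acre).
K₂O: 0.105·a + 0.17·b = 166.99
P₂O₅: 0.31·a + 0.12·b = 178.03
Eliminate a: (row1) − 0.105/0.31·(row2) → 0.129355·b = 106.69, so b = 824.782.
Back-substitute: a = (166.99 − 0.17·824.782) / 0.105 = 255.01995.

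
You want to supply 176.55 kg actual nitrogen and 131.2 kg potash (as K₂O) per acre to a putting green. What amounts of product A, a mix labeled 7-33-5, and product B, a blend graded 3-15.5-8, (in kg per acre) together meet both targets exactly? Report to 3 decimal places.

2484.878 kg product A, 86.951 kg product B

With a, b = kg per acre of product A and product B:
N: 0.07·a + 0.03·b = 176.55
K₂O: 0.05·a + 0.08·b = 131.2
Eliminate a: (row1) − 0.07/0.05·(row2) → -0.082·b = -7.13, so b = 86.9512.
Back-substitute: a = (176.55 − 0.03·86.9512) / 0.07 = 2484.87805.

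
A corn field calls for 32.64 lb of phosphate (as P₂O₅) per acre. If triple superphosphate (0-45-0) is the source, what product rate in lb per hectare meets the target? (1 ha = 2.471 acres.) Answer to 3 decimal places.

Product per acre = 32.64 / 45% = 72.5333 lb.
Convert to per hectare: 72.5333 × 2.471 = 179.2299 lb.

179.230 lb of product per hectare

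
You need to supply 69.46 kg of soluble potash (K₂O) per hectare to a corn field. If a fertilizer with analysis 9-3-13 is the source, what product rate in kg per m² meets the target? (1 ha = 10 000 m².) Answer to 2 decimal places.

Product per hectare = 69.46 / 13% = 534.308 kg.
Convert to per m²: 534.308 × 0.0001 = 0.0534308 kg.

0.05 kg of product per sq m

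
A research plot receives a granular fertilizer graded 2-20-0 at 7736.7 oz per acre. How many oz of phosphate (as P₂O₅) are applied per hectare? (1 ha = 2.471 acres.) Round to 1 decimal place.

3823.5 oz P₂O₅ per hectare

P₂O₅ per acre = 7736.7 × 20% = 1547.34 oz.
Convert to per hectare: 1547.34 × 2.471 = 3823.48 oz.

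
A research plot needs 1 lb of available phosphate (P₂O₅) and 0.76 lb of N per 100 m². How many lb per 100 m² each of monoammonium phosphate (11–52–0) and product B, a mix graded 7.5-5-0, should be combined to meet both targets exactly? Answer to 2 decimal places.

Let a = lb of monoammonium phosphate, b = lb of product B (per 100 m²).
P₂O₅: 0.52·a + 0.05·b = 1
N: 0.11·a + 0.075·b = 0.76
Eliminate a: (row1) − 0.52/0.11·(row2) → -0.304545·b = -2.59273, so b = 8.51343.
Back-substitute: a = (1 − 0.05·8.51343) / 0.52 = 1.10448.

1.10 lb monoammonium phosphate, 8.51 lb product B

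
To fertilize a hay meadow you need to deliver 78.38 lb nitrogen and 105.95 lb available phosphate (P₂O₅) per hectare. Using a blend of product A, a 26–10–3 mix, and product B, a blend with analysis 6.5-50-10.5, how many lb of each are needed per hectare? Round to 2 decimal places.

Let a = lb of product A, b = lb of product B (per hectare).
N: 0.26·a + 0.065·b = 78.38
P₂O₅: 0.1·a + 0.5·b = 105.95
Eliminate b: (row1) − 0.065/0.5·(row2) → 0.247·a = 64.6065, so a = 261.5648.
Then b = (105.95 − 0.1·261.5648) / 0.5 = 159.587.

261.56 lb product A, 159.59 lb product B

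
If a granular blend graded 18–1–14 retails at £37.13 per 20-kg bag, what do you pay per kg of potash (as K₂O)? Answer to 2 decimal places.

K₂O in bag = 20 × 14% = 2.8 kg.
Cost per kg K₂O = £37.13 / 2.8 = £13.2607.

£13.26 per kg K₂O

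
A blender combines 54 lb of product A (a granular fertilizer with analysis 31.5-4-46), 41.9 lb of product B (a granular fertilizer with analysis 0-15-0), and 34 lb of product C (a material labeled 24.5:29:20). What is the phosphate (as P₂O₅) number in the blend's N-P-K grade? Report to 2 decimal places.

14.09% P₂O₅

Total mass = 54 + 41.9 + 34 = 129.9 lb.
P₂O₅ mass = 4%×54 + 15%×41.9 + 29%×34 = 18.305 lb.
% P₂O₅ = 18.305 / 129.9 = 14.0916%.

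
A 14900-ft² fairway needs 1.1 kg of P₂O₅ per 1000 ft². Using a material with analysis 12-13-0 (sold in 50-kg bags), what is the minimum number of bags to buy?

3 bags

Product per 1000 ft² = 1.1 / 13% = 8.46154 kg.
Total product = 8.46154 × 14900 / 1000 = 126.077 kg.
Bags = ⌈126.077 / 50⌉ = 3.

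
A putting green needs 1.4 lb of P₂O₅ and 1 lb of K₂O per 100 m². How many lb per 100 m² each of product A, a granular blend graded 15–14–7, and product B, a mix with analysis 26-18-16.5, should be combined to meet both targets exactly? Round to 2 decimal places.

With a, b = lb per 100 m² of product A and product B:
P₂O₅: 0.14·a + 0.18·b = 1.4
K₂O: 0.07·a + 0.165·b = 1
Eliminate a: (row1) − 0.14/0.07·(row2) → -0.15·b = -0.6, so b = 4.
Back-substitute: a = (1.4 − 0.18·4) / 0.14 = 4.85714.

4.86 lb product A, 4.00 lb product B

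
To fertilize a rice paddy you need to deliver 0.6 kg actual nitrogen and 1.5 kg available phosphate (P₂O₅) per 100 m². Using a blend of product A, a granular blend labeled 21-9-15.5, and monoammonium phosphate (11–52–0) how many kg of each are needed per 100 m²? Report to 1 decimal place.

Let a = kg of product A, b = kg of monoammonium phosphate (per 100 m²).
N: 0.21·a + 0.11·b = 0.6
P₂O₅: 0.09·a + 0.52·b = 1.5
Eliminate b: (row1) − 0.11/0.52·(row2) → 0.190962·a = 0.282692, so a = 1.48036.
Then b = (1.5 − 0.09·1.48036) / 0.52 = 2.6284.

1.5 kg product A, 2.6 kg monoammonium phosphate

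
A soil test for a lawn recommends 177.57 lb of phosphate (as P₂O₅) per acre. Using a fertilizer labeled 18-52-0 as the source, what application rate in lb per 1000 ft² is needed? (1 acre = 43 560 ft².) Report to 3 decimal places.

7.839 lb of product per thousand sq ft

Product per acre = 177.57 / 52% = 341.481 lb.
Convert to per 1000 ft²: 341.481 × 0.0229568 = 7.83932 lb.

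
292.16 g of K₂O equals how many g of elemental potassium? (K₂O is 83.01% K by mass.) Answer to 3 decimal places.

242.522 g K

K = 292.16 × 0.8301 = 242.52202 g.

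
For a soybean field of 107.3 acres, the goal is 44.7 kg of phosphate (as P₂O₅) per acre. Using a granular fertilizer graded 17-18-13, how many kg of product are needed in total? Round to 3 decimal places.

26646.167 kg

Product per acre = 44.7 / 18% = 248.333 kg.
Total product = 248.333 × 107.3 = 26646.1667 kg.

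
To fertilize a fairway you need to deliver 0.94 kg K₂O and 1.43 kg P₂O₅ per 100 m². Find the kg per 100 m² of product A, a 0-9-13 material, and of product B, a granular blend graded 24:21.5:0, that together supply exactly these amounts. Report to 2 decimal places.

Per-100 m² balance (a = product A, b = product B):
K₂O: 0.13·a + 0·b = 0.94
P₂O₅: 0.09·a + 0.215·b = 1.43
Eliminate a: (row1) − 0.13/0.09·(row2) → -0.310556·b = -1.12556, so b = 3.62433.
Back-substitute: a = (0.94 − 0·3.62433) / 0.13 = 7.23077.

7.23 kg product A, 3.62 kg product B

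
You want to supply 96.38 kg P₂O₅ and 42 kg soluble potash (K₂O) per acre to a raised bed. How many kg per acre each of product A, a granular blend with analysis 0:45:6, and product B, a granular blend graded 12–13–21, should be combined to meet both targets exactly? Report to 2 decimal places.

170.47 kg product A, 151.29 kg product B

Per-acre balance (a = product A, b = product B):
P₂O₅: 0.45·a + 0.13·b = 96.38
K₂O: 0.06·a + 0.21·b = 42
Eliminate b: (row1) − 0.13/0.21·(row2) → 0.412857·a = 70.38, so a = 170.471.
Then b = (42 − 0.06·170.471) / 0.21 = 151.294.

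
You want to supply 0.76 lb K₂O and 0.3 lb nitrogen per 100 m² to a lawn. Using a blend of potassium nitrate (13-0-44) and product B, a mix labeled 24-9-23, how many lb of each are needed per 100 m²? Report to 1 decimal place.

Per-100 m² balance (a = potassium nitrate, b = product B):
K₂O: 0.44·a + 0.23·b = 0.76
N: 0.13·a + 0.24·b = 0.3
Eliminate b: (row1) − 0.23/0.24·(row2) → 0.315417·a = 0.4725, so a = 1.49802.
Then b = (0.3 − 0.13·1.49802) / 0.24 = 0.438573.

1.5 lb potassium nitrate, 0.4 lb product B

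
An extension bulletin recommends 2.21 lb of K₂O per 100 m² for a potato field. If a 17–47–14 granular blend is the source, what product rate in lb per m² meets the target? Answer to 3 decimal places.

Product per 100 m² = 2.21 / 14% = 15.7857 lb.
Convert to per m²: 15.7857 × 0.01 = 0.157857 lb.

0.158 lb of product per sq m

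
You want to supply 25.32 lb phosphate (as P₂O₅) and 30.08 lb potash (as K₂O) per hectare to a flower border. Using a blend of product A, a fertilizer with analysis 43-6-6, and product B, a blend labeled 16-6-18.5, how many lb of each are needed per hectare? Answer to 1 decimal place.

Per-hectare balance (a = product A, b = product B):
P₂O₅: 0.06·a + 0.06·b = 25.32
K₂O: 0.06·a + 0.185·b = 30.08
Eliminate b: (row1) − 0.06/0.185·(row2) → 0.0405405·a = 15.5643, so a = 383.92.
Then b = (30.08 − 0.06·383.92) / 0.185 = 38.08.

383.9 lb product A, 38.1 lb product B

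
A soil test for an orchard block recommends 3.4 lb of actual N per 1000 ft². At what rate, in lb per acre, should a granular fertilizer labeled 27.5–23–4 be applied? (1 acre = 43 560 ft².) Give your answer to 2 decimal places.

538.56 lb of product per acre

Product per 1000 ft² = 3.4 / 27.5% = 12.3636 lb.
Convert to per acre: 12.3636 × 43.56 = 538.56 lb.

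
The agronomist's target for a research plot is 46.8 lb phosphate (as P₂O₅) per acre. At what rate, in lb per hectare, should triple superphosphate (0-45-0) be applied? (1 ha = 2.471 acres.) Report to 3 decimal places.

Product per acre = 46.8 / 45% = 104 lb.
Convert to per hectare: 104 × 2.471 = 256.984 lb.

256.984 lb of product per hectare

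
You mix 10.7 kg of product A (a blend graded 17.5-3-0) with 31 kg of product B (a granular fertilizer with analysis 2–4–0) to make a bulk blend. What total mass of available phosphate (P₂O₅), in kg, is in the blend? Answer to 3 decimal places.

1.561 kg P₂O₅

P₂O₅ mass = 3%×10.7 + 4%×31 = 1.561 kg.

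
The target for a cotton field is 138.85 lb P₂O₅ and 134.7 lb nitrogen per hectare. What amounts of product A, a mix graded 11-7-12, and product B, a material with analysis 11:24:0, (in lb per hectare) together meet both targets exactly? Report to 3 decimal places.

Let a = lb of product A, b = lb of product B (per hectare).
P₂O₅: 0.07·a + 0.24·b = 138.85
N: 0.11·a + 0.11·b = 134.7
From row1: a = (138.85 − 0.24·b) / 0.07.
Into row2: 0.11·(138.85 − 0.24·b)/0.07 + 0.11·b = 134.7 → b = 312.5401, a = 912.0053.

912.005 lb product A, 312.540 lb product B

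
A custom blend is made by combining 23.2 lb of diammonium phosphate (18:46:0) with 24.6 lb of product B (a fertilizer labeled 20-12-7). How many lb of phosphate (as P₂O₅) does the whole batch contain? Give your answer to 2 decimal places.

13.62 lb P₂O₅

P₂O₅ mass = 46%×23.2 + 12%×24.6 = 13.624 lb.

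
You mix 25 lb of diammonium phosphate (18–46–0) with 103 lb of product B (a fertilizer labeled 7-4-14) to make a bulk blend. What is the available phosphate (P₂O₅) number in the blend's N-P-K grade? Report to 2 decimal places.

12.20% P₂O₅

Total mass = 25 + 103 = 128 lb.
P₂O₅ mass = 46%×25 + 4%×103 = 15.62 lb.
% P₂O₅ = 15.62 / 128 = 12.2031%.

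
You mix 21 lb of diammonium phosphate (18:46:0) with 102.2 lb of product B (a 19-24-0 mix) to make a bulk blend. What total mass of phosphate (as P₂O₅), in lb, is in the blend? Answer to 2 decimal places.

P₂O₅ mass = 46%×21 + 24%×102.2 = 34.188 lb.

34.19 lb P₂O₅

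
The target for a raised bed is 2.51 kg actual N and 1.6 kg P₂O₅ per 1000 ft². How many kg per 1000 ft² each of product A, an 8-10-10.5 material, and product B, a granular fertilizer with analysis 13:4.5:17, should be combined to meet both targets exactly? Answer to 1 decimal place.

10.1 kg product A, 13.1 kg product B

With a, b = kg per 1000 ft² of product A and product B:
N: 0.08·a + 0.13·b = 2.51
P₂O₅: 0.1·a + 0.045·b = 1.6
Eliminate a: (row1) − 0.08/0.1·(row2) → 0.094·b = 1.23, so b = 13.0851.
Back-substitute: a = (2.51 − 0.13·13.0851) / 0.08 = 10.1117.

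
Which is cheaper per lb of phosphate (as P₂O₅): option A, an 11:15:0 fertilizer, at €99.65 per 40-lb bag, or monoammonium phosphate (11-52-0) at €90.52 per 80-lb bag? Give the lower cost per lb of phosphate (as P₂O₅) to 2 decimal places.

€2.18 per lb P₂O₅ (monoammonium phosphate)

option A: P₂O₅ per bag = 40 × 15% = 6 lb; cost = 99.65 / 6 = €16.6083/lb P₂O₅.
monoammonium phosphate: P₂O₅ per bag = 80 × 52% = 41.6 lb; cost = 90.52 / 41.6 = €2.1760/lb P₂O₅.
monoammonium phosphate is cheaper.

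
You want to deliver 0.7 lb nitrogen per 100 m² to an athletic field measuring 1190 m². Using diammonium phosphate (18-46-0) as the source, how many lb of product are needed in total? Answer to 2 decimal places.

Product per 100 m² = 0.7 / 18% = 3.88889 lb.
Total product = 3.88889 × 1190 / 100 = 46.2778 lb.

46.28 lb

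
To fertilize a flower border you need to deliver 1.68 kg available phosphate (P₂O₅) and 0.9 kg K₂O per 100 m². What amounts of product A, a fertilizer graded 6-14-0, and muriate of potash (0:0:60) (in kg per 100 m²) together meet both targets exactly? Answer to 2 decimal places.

Per-100 m² balance (a = product A, b = muriate of potash):
P₂O₅: 0.14·a + 0·b = 1.68
K₂O: 0·a + 0.6·b = 0.9
Solving simultaneously: a = 12, b = 1.5.

12.00 kg product A, 1.50 kg muriate of potash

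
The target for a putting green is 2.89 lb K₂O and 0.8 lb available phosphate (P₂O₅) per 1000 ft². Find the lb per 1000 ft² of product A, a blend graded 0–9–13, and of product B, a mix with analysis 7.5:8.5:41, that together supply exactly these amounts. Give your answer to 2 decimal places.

3.19 lb product A, 6.04 lb product B

Per-1000 ft² balance (a = product A, b = product B):
K₂O: 0.13·a + 0.41·b = 2.89
P₂O₅: 0.09·a + 0.085·b = 0.8
Eliminate b: (row1) − 0.41/0.085·(row2) → -0.304118·a = -0.968824, so a = 3.18569.
Then b = (0.8 − 0.09·3.18569) / 0.085 = 6.03868.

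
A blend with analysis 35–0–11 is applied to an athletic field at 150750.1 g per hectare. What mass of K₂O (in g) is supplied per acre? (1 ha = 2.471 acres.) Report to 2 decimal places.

6710.85 g K₂O per acre

K₂O per hectare = 150750.1 × 11% = 16582.5 g.
Convert to per acre: 16582.5 × 0.404694 = 6710.8503 g.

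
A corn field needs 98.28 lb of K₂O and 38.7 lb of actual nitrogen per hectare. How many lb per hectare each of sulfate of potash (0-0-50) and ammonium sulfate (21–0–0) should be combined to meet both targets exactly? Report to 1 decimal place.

196.6 lb sulfate of potash, 184.3 lb ammonium sulfate

With a, b = lb per hectare of sulfate of potash and ammonium sulfate:
K₂O: 0.5·a + 0·b = 98.28
N: 0·a + 0.21·b = 38.7
Solving simultaneously: a = 196.56, b = 184.286.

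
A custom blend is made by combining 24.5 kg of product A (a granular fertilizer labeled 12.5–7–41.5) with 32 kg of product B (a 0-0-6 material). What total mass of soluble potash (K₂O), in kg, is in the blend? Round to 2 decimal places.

12.09 kg K₂O

K₂O mass = 41.5%×24.5 + 6%×32 = 12.0875 kg.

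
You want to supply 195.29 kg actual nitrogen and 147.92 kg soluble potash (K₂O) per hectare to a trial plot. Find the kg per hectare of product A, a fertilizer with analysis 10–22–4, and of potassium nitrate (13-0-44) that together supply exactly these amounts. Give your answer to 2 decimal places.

With a, b = kg per hectare of product A and potassium nitrate:
N: 0.1·a + 0.13·b = 195.29
K₂O: 0.04·a + 0.44·b = 147.92
Eliminate b: (row1) − 0.13/0.44·(row2) → 0.0881818·a = 151.586, so a = 1719.021.
Then b = (147.92 − 0.04·1719.021) / 0.44 = 179.907.

1719.02 kg product A, 179.91 kg potassium nitrate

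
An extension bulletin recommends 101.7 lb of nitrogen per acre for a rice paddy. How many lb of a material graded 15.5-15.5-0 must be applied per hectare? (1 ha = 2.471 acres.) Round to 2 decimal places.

Product per acre = 101.7 / 15.5% = 656.129 lb.
Convert to per hectare: 656.129 × 2.471 = 1621.2948 lb.

1621.29 lb of product per hectare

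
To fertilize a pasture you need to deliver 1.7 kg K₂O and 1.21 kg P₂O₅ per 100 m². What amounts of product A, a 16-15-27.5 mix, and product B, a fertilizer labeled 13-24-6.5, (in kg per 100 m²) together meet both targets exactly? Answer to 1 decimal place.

With a, b = kg per 100 m² of product A and product B:
K₂O: 0.275·a + 0.065·b = 1.7
P₂O₅: 0.15·a + 0.24·b = 1.21
Eliminate b: (row1) − 0.065/0.24·(row2) → 0.234375·a = 1.37229, so a = 5.85511.
Then b = (1.21 − 0.15·5.85511) / 0.24 = 1.38222.

5.9 kg product A, 1.4 kg product B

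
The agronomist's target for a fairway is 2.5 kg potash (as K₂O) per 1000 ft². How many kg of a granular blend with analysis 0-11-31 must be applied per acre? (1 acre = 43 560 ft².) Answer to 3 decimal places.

351.290 kg of product per acre

Product per 1000 ft² = 2.5 / 31% = 8.06452 kg.
Convert to per acre: 8.06452 × 43.56 = 351.2903 kg.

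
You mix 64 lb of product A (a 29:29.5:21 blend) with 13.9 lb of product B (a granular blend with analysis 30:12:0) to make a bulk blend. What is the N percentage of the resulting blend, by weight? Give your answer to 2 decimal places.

29.18% N

Total mass = 64 + 13.9 = 77.9 lb.
N mass = 29%×64 + 30%×13.9 = 22.73 lb.
% N = 22.73 / 77.9 = 29.1784%.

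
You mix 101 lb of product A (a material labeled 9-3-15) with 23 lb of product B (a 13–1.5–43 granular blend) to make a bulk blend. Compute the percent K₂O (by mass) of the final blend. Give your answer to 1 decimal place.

20.2% K₂O

Total mass = 101 + 23 = 124 lb.
K₂O mass = 15%×101 + 43%×23 = 25.04 lb.
% K₂O = 25.04 / 124 = 20.1935%.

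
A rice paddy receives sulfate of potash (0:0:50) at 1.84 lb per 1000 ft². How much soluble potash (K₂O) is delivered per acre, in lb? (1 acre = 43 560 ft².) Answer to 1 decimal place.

40.1 lb K₂O per acre

K₂O per 1000 ft² = 1.84 × 50% = 0.92 lb.
Convert to per acre: 0.92 × 43.56 = 40.0752 lb.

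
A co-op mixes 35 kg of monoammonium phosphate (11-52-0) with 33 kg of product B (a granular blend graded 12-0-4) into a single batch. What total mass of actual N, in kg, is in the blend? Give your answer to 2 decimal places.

N mass = 11%×35 + 12%×33 = 7.81 kg.

7.81 kg N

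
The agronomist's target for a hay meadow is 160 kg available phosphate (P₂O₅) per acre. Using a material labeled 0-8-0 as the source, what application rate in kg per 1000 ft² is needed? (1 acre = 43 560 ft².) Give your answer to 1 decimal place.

45.9 kg of product per thousand sq ft

Product per acre = 160 / 8% = 2000 kg.
Convert to per 1000 ft²: 2000 × 0.0229568 = 45.9137 kg.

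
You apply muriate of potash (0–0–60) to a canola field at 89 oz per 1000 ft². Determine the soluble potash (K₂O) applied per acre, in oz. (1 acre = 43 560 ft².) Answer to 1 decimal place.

2326.1 oz K₂O per acre

K₂O per 1000 ft² = 89 × 60% = 53.4 oz.
Convert to per acre: 53.4 × 43.56 = 2326.104 oz.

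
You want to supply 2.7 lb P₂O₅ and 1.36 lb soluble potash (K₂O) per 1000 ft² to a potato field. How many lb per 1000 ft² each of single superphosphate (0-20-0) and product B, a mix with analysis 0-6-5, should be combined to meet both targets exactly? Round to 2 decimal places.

5.34 lb single superphosphate, 27.20 lb product B

With a, b = lb per 1000 ft² of single superphosphate and product B:
P₂O₅: 0.2·a + 0.06·b = 2.7
K₂O: 0·a + 0.05·b = 1.36
Solving simultaneously: a = 5.34, b = 27.2.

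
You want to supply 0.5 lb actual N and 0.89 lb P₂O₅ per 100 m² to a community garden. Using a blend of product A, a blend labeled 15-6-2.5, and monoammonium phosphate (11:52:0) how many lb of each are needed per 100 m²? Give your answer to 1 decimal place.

With a, b = lb per 100 m² of product A and monoammonium phosphate:
N: 0.15·a + 0.11·b = 0.5
P₂O₅: 0.06·a + 0.52·b = 0.89
From row1: a = (0.5 − 0.11·b) / 0.15.
Into row2: 0.06·(0.5 − 0.11·b)/0.15 + 0.52·b = 0.89 → b = 1.44958, a = 2.27031.

2.3 lb product A, 1.4 lb monoammonium phosphate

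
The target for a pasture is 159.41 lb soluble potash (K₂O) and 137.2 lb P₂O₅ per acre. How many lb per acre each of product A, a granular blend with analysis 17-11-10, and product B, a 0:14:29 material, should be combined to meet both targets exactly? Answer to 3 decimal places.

Let a = lb of product A, b = lb of product B (per acre).
K₂O: 0.1·a + 0.29·b = 159.41
P₂O₅: 0.11·a + 0.14·b = 137.2
From row1: a = (159.41 − 0.29·b) / 0.1.
Into row2: 0.11·(159.41 − 0.29·b)/0.1 + 0.14·b = 137.2 → b = 213.1341, a = 976.0112.

976.011 lb product A, 213.134 lb product B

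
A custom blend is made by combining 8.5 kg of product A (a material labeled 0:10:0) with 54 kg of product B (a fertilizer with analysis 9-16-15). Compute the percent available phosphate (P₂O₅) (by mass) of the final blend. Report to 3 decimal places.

Total mass = 8.5 + 54 = 62.5 kg.
P₂O₅ mass = 10%×8.5 + 16%×54 = 9.49 kg.
% P₂O₅ = 9.49 / 62.5 = 15.184%.

15.184% P₂O₅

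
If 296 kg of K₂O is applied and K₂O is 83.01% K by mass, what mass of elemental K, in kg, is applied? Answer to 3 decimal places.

245.710 kg K

K = 296 × 0.8301 = 245.7096 kg.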